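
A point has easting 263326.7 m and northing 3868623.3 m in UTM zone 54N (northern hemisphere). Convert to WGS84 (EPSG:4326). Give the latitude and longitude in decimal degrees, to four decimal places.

lat 34.9325°, lon 138.4088°

Zone 54N: λ₀ = 141°, k₀ = 0.9996, false easting 500000 m.
Meridian distance M = (N − FN)/k₀ = 3870171.4 m.
Inverse transverse Mercator on WGS84 gives φ = 34.93249971°, λ = 138.40879997°.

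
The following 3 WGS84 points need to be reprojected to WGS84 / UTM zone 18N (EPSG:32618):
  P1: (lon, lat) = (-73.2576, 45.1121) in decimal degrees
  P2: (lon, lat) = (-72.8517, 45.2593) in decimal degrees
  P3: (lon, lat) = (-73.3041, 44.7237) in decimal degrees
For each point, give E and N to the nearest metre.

UTM zone 18N: λ₀ = -75°, k₀ = 0.9996.
P1 (45.1121°, -73.2576°) → (637059.676, 4996880.156) m.
P2 (45.2593°, -72.8517°) → (668553.155, 5014001.033) m.
P3 (44.7237°, -73.3041°) → (634303.918, 4953656.600) m.

P1: E 637060 m, N 4996880 m; P2: E 668553 m, N 5014001 m; P3: E 634304 m, N 4953657 m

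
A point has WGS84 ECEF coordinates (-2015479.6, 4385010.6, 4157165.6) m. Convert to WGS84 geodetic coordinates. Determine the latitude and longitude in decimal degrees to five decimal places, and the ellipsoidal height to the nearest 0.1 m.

lat 40.93220°, lon 114.68490°, h 653.0 m

λ = atan2(Y, X) = 114.68490027°; p = √(X²+Y²) = 4826020.7 m.
Bowring's method on WGS84 (a = 6378137 m, b = 6356752.314 m) gives φ = 40.93220013°, h = 653.008 m.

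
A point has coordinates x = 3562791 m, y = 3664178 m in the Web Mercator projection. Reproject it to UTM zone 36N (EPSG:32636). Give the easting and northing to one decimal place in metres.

E 405258.6 m, N 3456815.1 m

Web Mercator inverse (R = 6378137 m) → φ = 31.24169669°, λ = 32.00509609°.
UTM 36N forward: E = 405258.627 m, N = 3456815.147 m.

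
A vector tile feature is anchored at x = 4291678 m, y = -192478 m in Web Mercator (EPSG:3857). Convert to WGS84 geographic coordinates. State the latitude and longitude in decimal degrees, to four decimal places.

lat -1.7288°, lon 38.5528°

R = 6378137 m. λ = x/R = 38.55279942°.
φ = 2·arctan(exp(y/R)) − 90° = 2·arctan(0.97027) − 90° = -1.72879691°.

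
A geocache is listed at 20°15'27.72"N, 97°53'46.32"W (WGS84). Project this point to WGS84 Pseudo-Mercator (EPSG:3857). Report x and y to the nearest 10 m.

x -10897760 m, y 2303580 m

Web Mercator is spherical with R = a = 6378137 m.
x = R·λ = 6378137 × -1.708611015 = -10897755.135 m.
y = R·ln tan(π/4 + φ/2) = 6378137 × 0.361168810 = 2303584.148 m.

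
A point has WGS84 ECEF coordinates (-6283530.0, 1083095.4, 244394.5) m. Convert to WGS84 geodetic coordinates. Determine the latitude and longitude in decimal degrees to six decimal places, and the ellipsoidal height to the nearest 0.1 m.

lat 2.209800°, lon 170.220000°, h 2770.1 m

λ = atan2(Y, X) = 170.22000019°; p = √(X²+Y²) = 6376193.6 m.
Bowring's method on WGS84 (a = 6378137 m, b = 6356752.314 m) gives φ = 2.20980009°, h = 2770.141 m.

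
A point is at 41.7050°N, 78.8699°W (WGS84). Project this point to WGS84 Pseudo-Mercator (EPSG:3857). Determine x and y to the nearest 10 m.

Web Mercator is spherical with R = a = 6378137 m.
x = R·λ = 6378137 × -1.376539436 = -8779757.107 m.
y = R·ln tan(π/4 + φ/2) = 6378137 × 0.802254921 = 5116891.795 m.

x -8779760 m, y 5116890 m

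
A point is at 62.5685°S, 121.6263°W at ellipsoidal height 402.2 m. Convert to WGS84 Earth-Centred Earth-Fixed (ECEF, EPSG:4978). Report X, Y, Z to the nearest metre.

X -1544968 m, Y -2508729 m, Z -5638340 m

WGS84: a = 6378137 m, e² = 0.006694380; N(φ) = a/√(1−e²sin²φ) = 6395021.715 m.
X = (N+h)·cosφ·cosλ = -1544968.193 m; Y = (N+h)·cosφ·sinλ = -2508728.947 m; Z = (N(1−e²)+h)·sinφ = -5638339.629 m.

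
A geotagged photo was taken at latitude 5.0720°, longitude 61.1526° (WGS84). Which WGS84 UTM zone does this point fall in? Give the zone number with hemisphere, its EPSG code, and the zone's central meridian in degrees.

UTM zone = ⌊(λ + 180)/6⌋ + 1; 61.1526° ∈ [60°, 66°) → zone 41.
Hemisphere: N (φ ≥ 0).
Central meridian λ₀ = 6×41 − 183 = 63°.
EPSG code: 32641.

Zone 41N (EPSG:32641), central meridian 63°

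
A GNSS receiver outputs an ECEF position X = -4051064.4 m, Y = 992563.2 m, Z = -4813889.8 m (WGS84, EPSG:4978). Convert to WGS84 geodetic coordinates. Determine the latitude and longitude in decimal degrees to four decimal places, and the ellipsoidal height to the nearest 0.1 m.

lat -49.2837°, lon 166.2330°, h 3550.1 m

λ = atan2(Y, X) = 166.23299988°; p = √(X²+Y²) = 4170887.7 m.
Bowring's method on WGS84 (a = 6378137 m, b = 6356752.314 m) gives φ = -49.28369999°, h = 3550.086 m.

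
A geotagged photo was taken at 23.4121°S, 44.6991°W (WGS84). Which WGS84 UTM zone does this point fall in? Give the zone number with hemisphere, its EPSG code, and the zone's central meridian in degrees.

UTM zone = ⌊(λ + 180)/6⌋ + 1; -44.6991° ∈ [-48°, -42°) → zone 23.
Hemisphere: S (φ < 0).
Central meridian λ₀ = 6×23 − 183 = -45°.
EPSG code: 32723.

Zone 23S (EPSG:32723), central meridian -45°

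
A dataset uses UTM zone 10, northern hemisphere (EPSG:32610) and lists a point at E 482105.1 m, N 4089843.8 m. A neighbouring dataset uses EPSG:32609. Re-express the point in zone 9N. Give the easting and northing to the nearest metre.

UTM 10N → geographic: φ = 36.95450002°, λ = -123.20100056°.
UTM 9N (λ₀ = -129°) forward: E = 1016525.255 m, N = 4105570.172 m.

E 1016525 m, N 4105570 m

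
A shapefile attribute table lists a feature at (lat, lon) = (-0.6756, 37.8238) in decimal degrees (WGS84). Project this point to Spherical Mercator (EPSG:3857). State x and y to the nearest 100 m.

x 4210500 m, y -75200 m

Web Mercator is spherical with R = a = 6378137 m.
x = R·λ = 6378137 × 0.660149846 = 4210526.156 m.
y = R·ln tan(π/4 + φ/2) = 6378137 × -0.011791718 = -75209.191 m.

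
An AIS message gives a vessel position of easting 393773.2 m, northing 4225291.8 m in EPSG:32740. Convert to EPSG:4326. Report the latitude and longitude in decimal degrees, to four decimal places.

Zone 40S: λ₀ = 57°, k₀ = 0.9996, false easting 500000 m, false northing 10000000 m.
Meridian distance M = (N − FN)/k₀ = -5777019.0 m.
Inverse transverse Mercator on WGS84 gives φ = -52.11269985°, λ = 55.44869951°.

lat -52.1127°, lon 55.4487°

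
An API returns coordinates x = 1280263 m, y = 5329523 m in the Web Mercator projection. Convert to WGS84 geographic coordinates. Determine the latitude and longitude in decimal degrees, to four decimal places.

lat 43.1152°, lon 11.5008°

R = 6378137 m. λ = x/R = 11.50079821°.
φ = 2·arctan(exp(y/R)) − 90° = 2·arctan(2.30618) − 90° = 43.11520045°.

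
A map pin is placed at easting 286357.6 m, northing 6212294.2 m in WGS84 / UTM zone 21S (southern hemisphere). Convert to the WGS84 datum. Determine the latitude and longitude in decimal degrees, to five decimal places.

lat -34.20850°, lon -59.31890°

Zone 21S: λ₀ = -57°, k₀ = 0.9996, false easting 500000 m, false northing 10000000 m.
Meridian distance M = (N − FN)/k₀ = -3789221.5 m.
Inverse transverse Mercator on WGS84 gives φ = -34.20849978°, λ = -59.31890008°.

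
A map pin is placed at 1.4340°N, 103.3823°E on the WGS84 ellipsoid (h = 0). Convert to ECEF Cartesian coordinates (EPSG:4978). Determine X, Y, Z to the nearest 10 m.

X -1475740 m, Y 6203020 m, Z 158550 m

WGS84: a = 6378137 m, e² = 0.006694380; N(φ) = a/√(1−e²sin²φ) = 6378150.370 m.
X = (N+h)·cosφ·cosλ = -1475743.863 m; Y = (N+h)·cosφ·sinλ = 6203023.858 m; Z = (N(1−e²)+h)·sinφ = 158547.290 m.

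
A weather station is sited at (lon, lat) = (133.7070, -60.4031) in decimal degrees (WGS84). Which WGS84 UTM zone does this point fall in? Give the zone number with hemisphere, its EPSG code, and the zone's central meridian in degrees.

UTM zone = ⌊(λ + 180)/6⌋ + 1; 133.7070° ∈ [132°, 138°) → zone 53.
Hemisphere: S (φ < 0).
Central meridian λ₀ = 6×53 − 183 = 135°.
EPSG code: 32753.

Zone 53S (EPSG:32753), central meridian 135°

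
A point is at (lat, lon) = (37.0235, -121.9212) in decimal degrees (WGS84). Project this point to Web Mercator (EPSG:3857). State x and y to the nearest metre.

x -13572206 m, y 4442383 m

Web Mercator is spherical with R = a = 6378137 m.
x = R·λ = 6378137 × -2.127926368 = -13572205.901 m.
y = R·ln tan(π/4 + φ/2) = 6378137 × 0.696501642 = 4442382.891 m.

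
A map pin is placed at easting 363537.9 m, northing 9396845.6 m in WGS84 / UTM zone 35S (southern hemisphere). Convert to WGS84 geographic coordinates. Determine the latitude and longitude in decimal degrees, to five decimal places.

lat -5.45550°, lon 25.76820°

Zone 35S: λ₀ = 27°, k₀ = 0.9996, false easting 500000 m, false northing 10000000 m.
Meridian distance M = (N − FN)/k₀ = -603395.8 m.
Inverse transverse Mercator on WGS84 gives φ = -5.45549990°, λ = 25.76820042°.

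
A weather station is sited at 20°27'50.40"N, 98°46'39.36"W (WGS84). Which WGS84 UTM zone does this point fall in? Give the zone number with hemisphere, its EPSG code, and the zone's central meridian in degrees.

Zone 14N (EPSG:32614), central meridian -99°

UTM zone = ⌊(λ + 180)/6⌋ + 1; -98.7776° ∈ [-102°, -96°) → zone 14.
Hemisphere: N (φ ≥ 0).
Central meridian λ₀ = 6×14 − 183 = -99°.
EPSG code: 32614.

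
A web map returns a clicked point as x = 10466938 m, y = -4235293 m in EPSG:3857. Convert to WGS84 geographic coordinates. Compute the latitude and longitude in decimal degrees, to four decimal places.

lat -35.5238°, lon 94.0261°

R = 6378137 m. λ = x/R = 94.02610383°.
φ = 2·arctan(exp(y/R)) − 90° = 2·arctan(0.51477) − 90° = -35.52379796°.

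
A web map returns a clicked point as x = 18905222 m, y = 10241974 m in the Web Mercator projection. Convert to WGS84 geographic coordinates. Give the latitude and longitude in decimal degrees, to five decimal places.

R = 6378137 m. λ = x/R = 169.82849872°.
φ = 2·arctan(exp(y/R)) − 90° = 2·arctan(4.98181) − 90° = 67.29969913°.

lat 67.29970°, lon 169.82850°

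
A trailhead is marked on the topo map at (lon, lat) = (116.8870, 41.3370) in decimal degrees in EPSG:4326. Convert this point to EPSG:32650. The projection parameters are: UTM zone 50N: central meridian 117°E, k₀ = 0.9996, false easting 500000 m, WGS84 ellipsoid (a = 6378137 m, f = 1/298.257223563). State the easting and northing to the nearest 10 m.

Zone 50 central meridian λ₀ = 6×50 − 183 = 117°; Δλ = -0.1130°.
Transverse Mercator on WGS84 with k₀ = 0.9996 gives E = 490545.096 m, N = 4576174.515 m.

E 490550 m, N 4576170 m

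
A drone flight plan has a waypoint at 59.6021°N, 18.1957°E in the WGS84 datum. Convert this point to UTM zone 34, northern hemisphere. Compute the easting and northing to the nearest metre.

E 341739 m, N 6610441 m

Zone 34 central meridian λ₀ = 6×34 − 183 = 21°; Δλ = -2.8043°.
Transverse Mercator on WGS84 with k₀ = 0.9996 gives E = 341739.010 m, N = 6610440.906 m.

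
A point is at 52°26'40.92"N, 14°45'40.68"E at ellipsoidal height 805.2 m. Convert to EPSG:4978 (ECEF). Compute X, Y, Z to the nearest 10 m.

WGS84: a = 6378137 m, e² = 0.006694380; N(φ) = a/√(1−e²sin²φ) = 6391596.739 m.
X = (N+h)·cosφ·cosλ = 3767744.736 m; Y = (N+h)·cosφ·sinλ = 992759.037 m; Z = (N(1−e²)+h)·sinφ = 5033754.502 m.

X 3767740 m, Y 992760 m, Z 5033750 m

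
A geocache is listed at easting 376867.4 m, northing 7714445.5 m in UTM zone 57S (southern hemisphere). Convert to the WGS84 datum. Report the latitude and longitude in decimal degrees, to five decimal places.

lat -20.66530°, lon 157.81790°

Zone 57S: λ₀ = 159°, k₀ = 0.9996, false easting 500000 m, false northing 10000000 m.
Meridian distance M = (N − FN)/k₀ = -2286469.1 m.
Inverse transverse Mercator on WGS84 gives φ = -20.66529993°, λ = 157.81790040°.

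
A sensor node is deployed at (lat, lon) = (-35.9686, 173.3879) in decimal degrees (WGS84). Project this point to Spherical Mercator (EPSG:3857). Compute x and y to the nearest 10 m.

Web Mercator is spherical with R = a = 6378137 m.
x = R·λ = 6378137 × 3.026189738 = 19301452.738 m.
y = R·ln tan(π/4 + φ/2) = 6378137 × -0.673598206 = -4296301.640 m.

x 19301450 m, y -4296300 m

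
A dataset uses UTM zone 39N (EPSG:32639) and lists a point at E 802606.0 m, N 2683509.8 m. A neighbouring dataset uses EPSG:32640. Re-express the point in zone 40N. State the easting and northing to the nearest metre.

E 193268 m, N 2683599 m

UTM 39N → geographic: φ = 24.23529974°, λ = 53.97970042°.
UTM 40N (λ₀ = 57°) forward: E = 193268.385 m, N = 2683598.554 m.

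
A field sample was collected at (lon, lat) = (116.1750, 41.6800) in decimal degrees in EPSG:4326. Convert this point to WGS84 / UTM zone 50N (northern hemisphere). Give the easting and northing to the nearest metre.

E 431334 m, N 4614577 m

Zone 50 central meridian λ₀ = 6×50 − 183 = 117°; Δλ = -0.8250°.
Transverse Mercator on WGS84 with k₀ = 0.9996 gives E = 431333.939 m, N = 4614576.731 m.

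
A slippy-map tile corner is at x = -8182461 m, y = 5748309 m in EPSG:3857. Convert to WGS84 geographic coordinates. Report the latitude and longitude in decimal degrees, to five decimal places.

lat 45.79970°, lon -73.50430°

R = 6378137 m. λ = x/R = -73.50429778°.
φ = 2·arctan(exp(y/R)) − 90° = 2·arctan(2.46268) − 90° = 45.79970063°.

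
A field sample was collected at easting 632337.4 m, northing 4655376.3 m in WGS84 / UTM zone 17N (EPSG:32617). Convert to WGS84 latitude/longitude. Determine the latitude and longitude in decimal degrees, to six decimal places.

lat 42.039300°, lon -79.401100°

Zone 17N: λ₀ = -81°, k₀ = 0.9996, false easting 500000 m.
Meridian distance M = (N − FN)/k₀ = 4657239.2 m.
Inverse transverse Mercator on WGS84 gives φ = 42.03929964°, λ = -79.40109990°.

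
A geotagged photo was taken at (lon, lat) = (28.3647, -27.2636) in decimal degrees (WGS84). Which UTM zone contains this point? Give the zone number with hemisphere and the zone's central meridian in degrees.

UTM zone = ⌊(λ + 180)/6⌋ + 1; 28.3647° ∈ [24°, 30°) → zone 35.
Hemisphere: S (φ < 0).
Central meridian λ₀ = 6×35 − 183 = 27°.

Zone 35S, central meridian 27°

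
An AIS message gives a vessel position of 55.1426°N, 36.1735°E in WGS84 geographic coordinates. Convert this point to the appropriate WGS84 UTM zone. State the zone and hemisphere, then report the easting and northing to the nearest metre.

Longitude 36.1735° lies in the 6° band [36°, 42°), giving zone 37; latitude is north of the equator, so 37N.
Zone 37 central meridian λ₀ = 6×37 − 183 = 39°; Δλ = -2.8265°.
Transverse Mercator on WGS84 with k₀ = 0.9996 gives E = 319860.064 m, N = 6114307.296 m.

Zone 37N: E 319860 m, N 6114307 m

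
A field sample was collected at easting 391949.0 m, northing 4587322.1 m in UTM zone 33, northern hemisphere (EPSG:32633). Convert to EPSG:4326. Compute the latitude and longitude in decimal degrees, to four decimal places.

Zone 33N: λ₀ = 15°, k₀ = 0.9996, false easting 500000 m.
Meridian distance M = (N − FN)/k₀ = 4589157.8 m.
Inverse transverse Mercator on WGS84 gives φ = 41.43020015°, λ = 13.70680032°.

lat 41.4302°, lon 13.7068°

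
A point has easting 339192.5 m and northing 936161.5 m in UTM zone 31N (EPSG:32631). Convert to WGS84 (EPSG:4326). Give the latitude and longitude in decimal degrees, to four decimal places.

lat 8.4664°, lon 1.5392°

Zone 31N: λ₀ = 3°, k₀ = 0.9996, false easting 500000 m.
Meridian distance M = (N − FN)/k₀ = 936536.1 m.
Inverse transverse Mercator on WGS84 gives φ = 8.46639957°, λ = 1.53919998°.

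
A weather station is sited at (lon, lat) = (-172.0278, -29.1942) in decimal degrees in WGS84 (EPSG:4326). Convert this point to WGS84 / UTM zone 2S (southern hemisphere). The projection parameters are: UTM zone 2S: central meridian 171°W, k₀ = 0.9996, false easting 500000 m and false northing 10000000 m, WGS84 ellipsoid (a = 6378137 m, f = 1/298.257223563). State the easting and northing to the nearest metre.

E 400077 m, N 6770061 m

Zone 2 central meridian λ₀ = 6×2 − 183 = -171°; Δλ = -1.0278°.
Transverse Mercator on WGS84 with k₀ = 0.9996 gives E = 400077.211 m, N = 6770061.190 m.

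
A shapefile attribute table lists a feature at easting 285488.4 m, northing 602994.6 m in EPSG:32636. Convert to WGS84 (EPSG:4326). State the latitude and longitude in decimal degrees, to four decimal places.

lat 5.4522°, lon 31.0639°

Zone 36N: λ₀ = 33°, k₀ = 0.9996, false easting 500000 m.
Meridian distance M = (N − FN)/k₀ = 603235.9 m.
Inverse transverse Mercator on WGS84 gives φ = 5.45219986°, λ = 31.06390008°.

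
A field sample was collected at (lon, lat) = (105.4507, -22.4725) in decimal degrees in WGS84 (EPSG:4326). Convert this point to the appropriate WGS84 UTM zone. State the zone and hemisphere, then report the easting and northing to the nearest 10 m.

Longitude 105.4507° lies in the 6° band [102°, 108°), giving zone 48; latitude is south of the equator, so 48S.
Zone 48 central meridian λ₀ = 6×48 − 183 = 105°; Δλ = +0.4507°.
Transverse Mercator on WGS84 with k₀ = 0.9996 gives E = 546366.288 m, N = 7514802.695 m.

Zone 48S: E 546370 m, N 7514800 m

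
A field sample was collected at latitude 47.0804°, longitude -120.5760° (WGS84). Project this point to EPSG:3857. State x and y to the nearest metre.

Web Mercator is spherical with R = a = 6378137 m.
x = R·λ = 6378137 × -2.104448199 = -13422458.922 m.
y = R·ln tan(π/4 + φ/2) = 6378137 × 0.933690714 = 5955207.287 m.

x -13422459 m, y 5955207 m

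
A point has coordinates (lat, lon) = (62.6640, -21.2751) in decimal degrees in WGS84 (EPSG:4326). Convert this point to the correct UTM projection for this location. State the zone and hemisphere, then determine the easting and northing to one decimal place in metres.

Zone 27N: E 485905.6 m, N 6948184.0 m

Longitude -21.2751° lies in the 6° band [-24°, -18°), giving zone 27; latitude is north of the equator, so 27N.
Zone 27 central meridian λ₀ = 6×27 − 183 = -21°; Δλ = -0.2751°.
Transverse Mercator on WGS84 with k₀ = 0.9996 gives E = 485905.603 m, N = 6948184.035 m.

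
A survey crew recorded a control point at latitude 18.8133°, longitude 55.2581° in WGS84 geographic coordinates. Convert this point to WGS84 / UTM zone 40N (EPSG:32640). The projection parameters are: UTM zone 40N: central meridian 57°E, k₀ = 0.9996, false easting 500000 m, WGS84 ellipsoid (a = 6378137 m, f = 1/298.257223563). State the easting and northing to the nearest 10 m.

Zone 40 central meridian λ₀ = 6×40 − 183 = 57°; Δλ = -1.7419°.
Transverse Mercator on WGS84 with k₀ = 0.9996 gives E = 316439.164 m, N = 2081069.743 m.

E 316440 m, N 2081070 m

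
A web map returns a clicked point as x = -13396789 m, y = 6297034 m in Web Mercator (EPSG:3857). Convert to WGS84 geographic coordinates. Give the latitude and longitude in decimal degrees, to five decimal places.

lat 49.13050°, lon -120.34540°

R = 6378137 m. λ = x/R = -120.34540317°.
φ = 2·arctan(exp(y/R)) − 90° = 2·arctan(2.68394) − 90° = 49.13050239°.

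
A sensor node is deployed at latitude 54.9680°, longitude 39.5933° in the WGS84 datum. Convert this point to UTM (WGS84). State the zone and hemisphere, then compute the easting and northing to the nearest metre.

Longitude 39.5933° lies in the 6° band [36°, 42°), giving zone 37; latitude is north of the equator, so 37N.
Zone 37 central meridian λ₀ = 6×37 − 183 = 39°; Δλ = +0.5933°.
Transverse Mercator on WGS84 with k₀ = 0.9996 gives E = 537982.498 m, N = 6091391.532 m.

Zone 37N: E 537982 m, N 6091392 m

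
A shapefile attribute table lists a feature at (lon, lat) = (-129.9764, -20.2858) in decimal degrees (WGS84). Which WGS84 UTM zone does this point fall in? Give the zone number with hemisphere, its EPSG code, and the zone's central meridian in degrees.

UTM zone = ⌊(λ + 180)/6⌋ + 1; -129.9764° ∈ [-132°, -126°) → zone 9.
Hemisphere: S (φ < 0).
Central meridian λ₀ = 6×9 − 183 = -129°.
EPSG code: 32709.

Zone 9S (EPSG:32709), central meridian -129°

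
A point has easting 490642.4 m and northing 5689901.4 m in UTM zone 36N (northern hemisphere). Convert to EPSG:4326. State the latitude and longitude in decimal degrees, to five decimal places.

lat 51.36030°, lon 32.86560°

Zone 36N: λ₀ = 33°, k₀ = 0.9996, false easting 500000 m.
Meridian distance M = (N − FN)/k₀ = 5692178.3 m.
Inverse transverse Mercator on WGS84 gives φ = 51.36029979°, λ = 32.86559948°.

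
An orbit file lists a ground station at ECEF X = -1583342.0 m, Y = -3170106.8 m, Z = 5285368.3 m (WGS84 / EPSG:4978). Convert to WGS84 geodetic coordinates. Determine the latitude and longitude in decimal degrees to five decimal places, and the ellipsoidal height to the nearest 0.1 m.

λ = atan2(Y, X) = -116.54030067°; p = √(X²+Y²) = 3543522.1 m.
Bowring's method on WGS84 (a = 6378137 m, b = 6356752.314 m) gives φ = 56.33830020°, h = -54.425 m.

lat 56.33830°, lon -116.54030°, h -54.4 m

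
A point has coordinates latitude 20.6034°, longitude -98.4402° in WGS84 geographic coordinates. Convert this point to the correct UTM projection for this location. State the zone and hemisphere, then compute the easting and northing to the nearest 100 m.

Zone 14N: E 558300 m, N 2278400 m

Longitude -98.4402° lies in the 6° band [-102°, -96°), giving zone 14; latitude is north of the equator, so 14N.
Zone 14 central meridian λ₀ = 6×14 − 183 = -99°; Δλ = +0.5598°.
Transverse Mercator on WGS84 with k₀ = 0.9996 gives E = 558332.348 m, N = 2278356.126 m.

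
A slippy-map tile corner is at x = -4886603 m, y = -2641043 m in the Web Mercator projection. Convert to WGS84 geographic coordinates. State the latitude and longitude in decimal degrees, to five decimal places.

lat -23.07460°, lon -43.89710°

R = 6378137 m. λ = x/R = -43.89710162°.
φ = 2·arctan(exp(y/R)) − 90° = 2·arctan(0.66095) − 90° = -23.07460213°.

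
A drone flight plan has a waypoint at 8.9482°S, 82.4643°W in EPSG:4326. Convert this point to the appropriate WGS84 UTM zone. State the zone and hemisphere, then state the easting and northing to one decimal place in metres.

Zone 17S: E 339013.3 m, N 9010554.7 m

Longitude -82.4643° lies in the 6° band [-84°, -78°), giving zone 17; latitude is south of the equator, so 17S.
Zone 17 central meridian λ₀ = 6×17 − 183 = -81°; Δλ = -1.4643°.
Transverse Mercator on WGS84 with k₀ = 0.9996 gives E = 339013.328 m, N = 9010554.653 m.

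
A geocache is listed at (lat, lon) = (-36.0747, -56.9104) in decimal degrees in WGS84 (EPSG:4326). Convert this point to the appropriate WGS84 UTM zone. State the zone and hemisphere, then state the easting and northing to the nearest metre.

Longitude -56.9104° lies in the 6° band [-60°, -54°), giving zone 21; latitude is south of the equator, so 21S.
Zone 21 central meridian λ₀ = 6×21 − 183 = -57°; Δλ = +0.0896°.
Transverse Mercator on WGS84 with k₀ = 0.9996 gives E = 508067.813 m, N = 6007762.458 m.

Zone 21S: E 508068 m, N 6007762 m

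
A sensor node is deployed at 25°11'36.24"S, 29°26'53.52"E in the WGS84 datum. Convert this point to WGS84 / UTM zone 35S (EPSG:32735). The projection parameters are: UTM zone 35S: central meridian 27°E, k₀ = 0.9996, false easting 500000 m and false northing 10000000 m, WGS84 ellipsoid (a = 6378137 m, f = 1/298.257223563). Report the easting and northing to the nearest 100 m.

Zone 35 central meridian λ₀ = 6×35 − 183 = 27°; Δλ = +2.4482°.
Transverse Mercator on WGS84 with k₀ = 0.9996 gives E = 746707.237 m, N = 7211392.509 m.

E 746700 m, N 7211400 m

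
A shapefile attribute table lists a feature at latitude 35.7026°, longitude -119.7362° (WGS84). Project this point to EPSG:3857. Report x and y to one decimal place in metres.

x -13328972.8 m, y 4259776.4 m

Web Mercator is spherical with R = a = 6378137 m.
x = R·λ = 6378137 × -2.089790924 = -13328972.814 m.
y = R·ln tan(π/4 + φ/2) = 6378137 × 0.667871571 = 4259776.376 m.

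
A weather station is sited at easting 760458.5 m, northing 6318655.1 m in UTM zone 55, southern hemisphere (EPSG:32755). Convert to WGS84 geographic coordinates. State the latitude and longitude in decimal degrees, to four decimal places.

Zone 55S: λ₀ = 147°, k₀ = 0.9996, false easting 500000 m, false northing 10000000 m.
Meridian distance M = (N − FN)/k₀ = -3682818.0 m.
Inverse transverse Mercator on WGS84 gives φ = -33.23969972°, λ = 149.79530042°.

lat -33.2397°, lon 149.7953°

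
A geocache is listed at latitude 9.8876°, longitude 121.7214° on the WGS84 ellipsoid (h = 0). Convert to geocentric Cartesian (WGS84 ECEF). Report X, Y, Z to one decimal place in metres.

X -3304070.9 m, Y 5345280.0 m, Z 1088003.0 m

WGS84: a = 6378137 m, e² = 0.006694380; N(φ) = a/√(1−e²sin²φ) = 6378766.592 m.
X = (N+h)·cosφ·cosλ = -3304070.881 m; Y = (N+h)·cosφ·sinλ = 5345280.040 m; Z = (N(1−e²)+h)·sinφ = 1088003.041 m.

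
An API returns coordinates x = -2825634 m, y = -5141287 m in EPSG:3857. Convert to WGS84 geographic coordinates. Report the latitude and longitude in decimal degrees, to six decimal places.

R = 6378137 m. λ = x/R = -25.38310210°.
φ = 2·arctan(exp(y/R)) − 90° = 2·arctan(0.44661) − 90° = -41.86840173°.

lat -41.868402°, lon -25.383102°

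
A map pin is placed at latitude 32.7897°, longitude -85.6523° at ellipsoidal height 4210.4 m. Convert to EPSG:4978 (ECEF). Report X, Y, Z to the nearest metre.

WGS84: a = 6378137 m, e² = 0.006694380; N(φ) = a/√(1−e²sin²φ) = 6384407.509 m.
X = (N+h)·cosφ·cosλ = 407145.301 m; Y = (N+h)·cosφ·sinλ = -5355226.057 m; Z = (N(1−e²)+h)·sinφ = 3436655.387 m.

X 407145 m, Y -5355226 m, Z 3436655 m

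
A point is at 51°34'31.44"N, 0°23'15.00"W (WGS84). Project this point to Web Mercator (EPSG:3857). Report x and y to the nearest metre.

Web Mercator is spherical with R = a = 6378137 m.
x = R·λ = 6378137 × -0.006763151 = -43136.303 m.
y = R·ln tan(π/4 + φ/2) = 6378137 × 1.054181410 = 6723713.453 m.

x -43136 m, y 6723713 m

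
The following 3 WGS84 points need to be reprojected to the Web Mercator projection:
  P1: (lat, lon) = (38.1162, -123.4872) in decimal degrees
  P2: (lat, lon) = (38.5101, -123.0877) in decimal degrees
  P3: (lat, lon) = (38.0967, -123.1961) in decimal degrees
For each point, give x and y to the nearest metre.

P1: x -13746532 m, y 4595854 m; P2: x -13702060 m, y 4651739 m; P3: x -13714127 m, y 4593095 m

Web Mercator: x = R·λ, y = R·ln tan(π/4+φ/2), R = 6378137 m.
P1 (38.1162°, -123.4872°) → (-13746532.223, 4595854.006) m.
P2 (38.5101°, -123.0877°) → (-13702060.087, 4651738.578) m.
P3 (38.0967°, -123.1961°) → (-13714127.120, 4593095.300) m.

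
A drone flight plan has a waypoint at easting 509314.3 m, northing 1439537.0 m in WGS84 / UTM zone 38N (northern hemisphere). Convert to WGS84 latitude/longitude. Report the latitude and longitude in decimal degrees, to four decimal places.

lat 13.0217°, lon 45.0859°

Zone 38N: λ₀ = 45°, k₀ = 0.9996, false easting 500000 m.
Meridian distance M = (N − FN)/k₀ = 1440113.0 m.
Inverse transverse Mercator on WGS84 gives φ = 13.02169983°, λ = 45.08589994°.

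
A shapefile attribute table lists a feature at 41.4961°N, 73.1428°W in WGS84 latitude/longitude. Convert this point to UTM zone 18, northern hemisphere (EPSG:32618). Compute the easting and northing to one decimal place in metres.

E 655019.7 m, N 4595496.2 m

Zone 18 central meridian λ₀ = 6×18 − 183 = -75°; Δλ = +1.8572°.
Transverse Mercator on WGS84 with k₀ = 0.9996 gives E = 655019.722 m, N = 4595496.214 m.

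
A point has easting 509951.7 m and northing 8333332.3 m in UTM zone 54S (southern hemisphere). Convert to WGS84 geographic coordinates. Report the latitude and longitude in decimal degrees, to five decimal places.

lat -15.07540°, lon 141.09260°

Zone 54S: λ₀ = 141°, k₀ = 0.9996, false easting 500000 m, false northing 10000000 m.
Meridian distance M = (N − FN)/k₀ = -1667334.6 m.
Inverse transverse Mercator on WGS84 gives φ = -15.07540011°, λ = 141.09260002°.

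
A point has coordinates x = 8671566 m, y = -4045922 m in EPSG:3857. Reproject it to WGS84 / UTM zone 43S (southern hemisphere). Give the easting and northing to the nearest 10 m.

E 767270 m, N 6219920 m

Web Mercator inverse (R = 6378137 m) → φ = -34.12740306°, λ = 77.89800275°.
UTM 43S forward: E = 767266.618 m, N = 6219923.633 m.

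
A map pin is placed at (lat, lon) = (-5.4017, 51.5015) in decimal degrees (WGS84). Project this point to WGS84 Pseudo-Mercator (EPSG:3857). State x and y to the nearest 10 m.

x 5733120 m, y -602210 m

Web Mercator is spherical with R = a = 6378137 m.
x = R·λ = 6378137 × 0.898870745 = 5733120.755 m.
y = R·ln tan(π/4 + φ/2) = 6378137 × -0.094417421 = -602207.249 m.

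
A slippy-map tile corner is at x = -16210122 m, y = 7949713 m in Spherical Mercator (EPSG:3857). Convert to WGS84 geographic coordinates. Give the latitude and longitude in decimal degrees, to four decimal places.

lat 57.9161°, lon -145.6180°

R = 6378137 m. λ = x/R = -145.61800350°.
φ = 2·arctan(exp(y/R)) − 90° = 2·arctan(3.47780) − 90° = 57.91609820°.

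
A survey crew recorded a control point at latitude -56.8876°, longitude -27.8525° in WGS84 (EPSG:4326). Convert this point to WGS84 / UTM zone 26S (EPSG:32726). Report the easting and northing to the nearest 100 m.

Zone 26 central meridian λ₀ = 6×26 − 183 = -27°; Δλ = -0.8525°.
Transverse Mercator on WGS84 with k₀ = 0.9996 gives E = 448057.179 m, N = 3694802.128 m.

E 448100 m, N 3694800 m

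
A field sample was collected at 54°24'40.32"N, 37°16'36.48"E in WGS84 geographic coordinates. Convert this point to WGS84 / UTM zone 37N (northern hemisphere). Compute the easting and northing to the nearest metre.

E 388167 m, N 6030641 m

Zone 37 central meridian λ₀ = 6×37 − 183 = 39°; Δλ = -1.7232°.
Transverse Mercator on WGS84 with k₀ = 0.9996 gives E = 388166.565 m, N = 6030641.320 m.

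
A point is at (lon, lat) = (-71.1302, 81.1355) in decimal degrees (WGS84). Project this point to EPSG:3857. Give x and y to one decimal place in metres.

Web Mercator is spherical with R = a = 6378137 m.
x = R·λ = 6378137 × -1.241456188 = -7918177.644 m.
y = R·ln tan(π/4 + φ/2) = 6378137 × 2.557322099 = 16310950.702 m.

x -7918177.6 m, y 16310950.7 m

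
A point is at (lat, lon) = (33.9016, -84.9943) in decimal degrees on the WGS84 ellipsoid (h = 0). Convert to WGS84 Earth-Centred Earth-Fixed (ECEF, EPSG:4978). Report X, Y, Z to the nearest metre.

WGS84: a = 6378137 m, e² = 0.006694380; N(φ) = a/√(1−e²sin²φ) = 6384789.132 m.
X = (N+h)·cosφ·cosλ = 462394.323 m; Y = (N+h)·cosφ·sinλ = -5279142.355 m; Z = (N(1−e²)+h)·sinφ = 3537392.651 m.

X 462394 m, Y -5279142 m, Z 3537393 m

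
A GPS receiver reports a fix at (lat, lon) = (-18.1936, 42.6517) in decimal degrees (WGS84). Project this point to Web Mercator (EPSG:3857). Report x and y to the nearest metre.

Web Mercator is spherical with R = a = 6378137 m.
x = R·λ = 6378137 × 0.744412597 = 4747965.525 m.
y = R·ln tan(π/4 + φ/2) = 6378137 × -0.323013064 = -2060221.576 m.

x 4747966 m, y -2060222 m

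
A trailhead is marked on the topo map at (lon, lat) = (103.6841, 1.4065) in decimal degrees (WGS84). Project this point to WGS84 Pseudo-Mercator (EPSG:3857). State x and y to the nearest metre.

Web Mercator is spherical with R = a = 6378137 m.
x = R·λ = 6378137 × 1.809628927 = 11542061.215 m.
y = R·ln tan(π/4 + φ/2) = 6378137 × 0.024550522 = 156586.591 m.

x 11542061 m, y 156587 m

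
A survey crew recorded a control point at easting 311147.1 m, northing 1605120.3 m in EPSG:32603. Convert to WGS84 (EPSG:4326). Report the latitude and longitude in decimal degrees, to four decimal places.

Zone 3N: λ₀ = -165°, k₀ = 0.9996, false easting 500000 m.
Meridian distance M = (N − FN)/k₀ = 1605762.6 m.
Inverse transverse Mercator on WGS84 gives φ = 14.51239971°, λ = -166.75249991°.

lat 14.5124°, lon -166.7525°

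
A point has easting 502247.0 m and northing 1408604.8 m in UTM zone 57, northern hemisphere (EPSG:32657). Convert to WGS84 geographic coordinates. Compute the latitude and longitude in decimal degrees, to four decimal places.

Zone 57N: λ₀ = 159°, k₀ = 0.9996, false easting 500000 m.
Meridian distance M = (N − FN)/k₀ = 1409168.5 m.
Inverse transverse Mercator on WGS84 gives φ = 12.74199960°, λ = 159.02069970°.

lat 12.7420°, lon 159.0207°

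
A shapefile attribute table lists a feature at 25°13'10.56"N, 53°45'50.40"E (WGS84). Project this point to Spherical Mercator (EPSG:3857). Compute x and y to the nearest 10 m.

x 5984980 m, y 2902740 m

Web Mercator is spherical with R = a = 6378137 m.
x = R·λ = 6378137 × 0.938358819 = 5984981.103 m.
y = R·ln tan(π/4 + φ/2) = 6378137 × 0.455108088 = 2902741.735 m.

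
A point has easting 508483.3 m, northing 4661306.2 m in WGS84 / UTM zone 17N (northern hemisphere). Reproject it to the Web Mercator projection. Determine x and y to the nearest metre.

x -9005457 m, y 5176541 m

Unproject from UTM 17N (λ₀ = -81°) → φ = 42.10379985°, λ = -80.89739958°.
Web Mercator (R = 6378137 m): x = -9005457.328 m, y = 5176540.862 m.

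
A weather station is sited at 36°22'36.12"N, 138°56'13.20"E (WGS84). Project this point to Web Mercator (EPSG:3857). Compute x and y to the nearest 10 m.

Web Mercator is spherical with R = a = 6378137 m.
x = R·λ = 6378137 × 2.424908103 = 15466396.092 m.
y = R·ln tan(π/4 + φ/2) = 6378137 × 0.682421729 = 4352579.280 m.

x 15466400 m, y 4352580 m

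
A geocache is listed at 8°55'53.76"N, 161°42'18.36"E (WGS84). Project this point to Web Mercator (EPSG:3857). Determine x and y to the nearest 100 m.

Web Mercator is spherical with R = a = 6378137 m.
x = R·λ = 6378137 × 2.822286412 = 18000929.391 m.
y = R·ln tan(π/4 + φ/2) = 6378137 × 0.156521038 = 998312.624 m.

x 18000900 m, y 998300 m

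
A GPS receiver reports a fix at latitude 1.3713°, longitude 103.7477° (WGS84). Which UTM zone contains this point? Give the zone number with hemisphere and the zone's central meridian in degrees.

UTM zone = ⌊(λ + 180)/6⌋ + 1; 103.7477° ∈ [102°, 108°) → zone 48.
Hemisphere: N (φ ≥ 0).
Central meridian λ₀ = 6×48 − 183 = 105°.

Zone 48N, central meridian 105°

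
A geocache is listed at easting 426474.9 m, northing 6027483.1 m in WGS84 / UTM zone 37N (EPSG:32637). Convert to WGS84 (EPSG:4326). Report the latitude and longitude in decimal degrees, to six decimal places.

Zone 37N: λ₀ = 39°, k₀ = 0.9996, false easting 500000 m.
Meridian distance M = (N − FN)/k₀ = 6029895.1 m.
Inverse transverse Mercator on WGS84 gives φ = 54.38980002°, λ = 37.86769980°.

lat 54.389800°, lon 37.867700°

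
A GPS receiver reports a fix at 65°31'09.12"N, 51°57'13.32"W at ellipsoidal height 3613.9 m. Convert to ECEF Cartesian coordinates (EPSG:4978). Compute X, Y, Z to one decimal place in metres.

WGS84: a = 6378137 m, e² = 0.006694380; N(φ) = a/√(1−e²sin²φ) = 6395893.742 m.
X = (N+h)·cosφ·cosλ = 1634349.116 m; Y = (N+h)·cosφ·sinλ = -2088390.745 m; Z = (N(1−e²)+h)·sinφ = 5785225.744 m.

X 1634349.1 m, Y -2088390.7 m, Z 5785225.7 m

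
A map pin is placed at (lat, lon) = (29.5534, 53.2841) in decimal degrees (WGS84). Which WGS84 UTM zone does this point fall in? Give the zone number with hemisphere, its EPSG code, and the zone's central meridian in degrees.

Zone 39N (EPSG:32639), central meridian 51°

UTM zone = ⌊(λ + 180)/6⌋ + 1; 53.2841° ∈ [48°, 54°) → zone 39.
Hemisphere: N (φ ≥ 0).
Central meridian λ₀ = 6×39 − 183 = 51°.
EPSG code: 32639.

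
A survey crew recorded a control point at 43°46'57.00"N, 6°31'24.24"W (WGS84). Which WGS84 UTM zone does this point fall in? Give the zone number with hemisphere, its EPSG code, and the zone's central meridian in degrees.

Zone 29N (EPSG:32629), central meridian -9°

UTM zone = ⌊(λ + 180)/6⌋ + 1; -6.5234° ∈ [-12°, -6°) → zone 29.
Hemisphere: N (φ ≥ 0).
Central meridian λ₀ = 6×29 − 183 = -9°.
EPSG code: 32629.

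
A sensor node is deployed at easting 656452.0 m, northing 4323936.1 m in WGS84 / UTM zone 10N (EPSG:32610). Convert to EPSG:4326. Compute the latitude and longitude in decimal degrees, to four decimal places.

lat 39.0505°, lon -121.1920°

Zone 10N: λ₀ = -123°, k₀ = 0.9996, false easting 500000 m.
Meridian distance M = (N − FN)/k₀ = 4325666.4 m.
Inverse transverse Mercator on WGS84 gives φ = 39.05050018°, λ = -121.19199947°.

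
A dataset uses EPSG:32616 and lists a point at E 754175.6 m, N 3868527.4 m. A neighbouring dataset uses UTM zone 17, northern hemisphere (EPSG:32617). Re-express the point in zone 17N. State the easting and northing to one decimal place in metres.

UTM 16N → geographic: φ = 34.92739958°, λ = -84.21740014°.
UTM 17N (λ₀ = -81°) forward: E = 206094.217 m, N = 3869719.540 m.

E 206094.2 m, N 3869719.5 m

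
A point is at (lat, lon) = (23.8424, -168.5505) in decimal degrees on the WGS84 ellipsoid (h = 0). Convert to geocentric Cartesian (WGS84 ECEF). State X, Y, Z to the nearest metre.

WGS84: a = 6378137 m, e² = 0.006694380; N(φ) = a/√(1−e²sin²φ) = 6381628.171 m.
X = (N+h)·cosφ·cosλ = -5720868.504 m; Y = (N+h)·cosφ·sinλ = -1158673.752 m; Z = (N(1−e²)+h)·sinφ = 2562327.453 m.

X -5720869 m, Y -1158674 m, Z 2562327 m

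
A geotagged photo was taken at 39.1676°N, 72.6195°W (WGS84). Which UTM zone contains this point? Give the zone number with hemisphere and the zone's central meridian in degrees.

UTM zone = ⌊(λ + 180)/6⌋ + 1; -72.6195° ∈ [-78°, -72°) → zone 18.
Hemisphere: N (φ ≥ 0).
Central meridian λ₀ = 6×18 − 183 = -75°.

Zone 18N, central meridian -75°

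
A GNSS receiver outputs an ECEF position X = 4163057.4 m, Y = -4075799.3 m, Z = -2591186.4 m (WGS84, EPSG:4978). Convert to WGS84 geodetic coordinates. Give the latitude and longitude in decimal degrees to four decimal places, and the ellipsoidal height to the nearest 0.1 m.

lat -24.1206°, lon -44.3932°, h 1727.6 m

λ = atan2(Y, X) = -44.39320052°; p = √(X²+Y²) = 5826078.2 m.
Bowring's method on WGS84 (a = 6378137 m, b = 6356752.314 m) gives φ = -24.12059987°, h = 1727.585 m.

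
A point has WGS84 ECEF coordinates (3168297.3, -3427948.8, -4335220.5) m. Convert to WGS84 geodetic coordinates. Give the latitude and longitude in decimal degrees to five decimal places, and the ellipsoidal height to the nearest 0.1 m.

λ = atan2(Y, X) = -47.25420006°; p = √(X²+Y²) = 4667862.5 m.
Bowring's method on WGS84 (a = 6378137 m, b = 6356752.314 m) gives φ = -43.07590012°, h = 2277.961 m.

lat -43.07590°, lon -47.25420°, h 2278.0 m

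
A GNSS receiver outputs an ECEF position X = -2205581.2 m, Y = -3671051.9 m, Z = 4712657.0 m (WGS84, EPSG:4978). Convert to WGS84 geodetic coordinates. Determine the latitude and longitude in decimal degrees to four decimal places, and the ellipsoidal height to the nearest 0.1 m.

λ = atan2(Y, X) = -120.99759963°; p = √(X²+Y²) = 4282663.9 m.
Bowring's method on WGS84 (a = 6378137 m, b = 6356752.314 m) gives φ = 47.92820037°, h = 1517.307 m.

lat 47.9282°, lon -120.9976°, h 1517.3 m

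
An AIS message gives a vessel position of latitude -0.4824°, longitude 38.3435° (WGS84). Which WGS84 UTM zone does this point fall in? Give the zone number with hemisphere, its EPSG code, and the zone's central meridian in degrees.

UTM zone = ⌊(λ + 180)/6⌋ + 1; 38.3435° ∈ [36°, 42°) → zone 37.
Hemisphere: S (φ < 0).
Central meridian λ₀ = 6×37 − 183 = 39°.
EPSG code: 32737.

Zone 37S (EPSG:32737), central meridian 39°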